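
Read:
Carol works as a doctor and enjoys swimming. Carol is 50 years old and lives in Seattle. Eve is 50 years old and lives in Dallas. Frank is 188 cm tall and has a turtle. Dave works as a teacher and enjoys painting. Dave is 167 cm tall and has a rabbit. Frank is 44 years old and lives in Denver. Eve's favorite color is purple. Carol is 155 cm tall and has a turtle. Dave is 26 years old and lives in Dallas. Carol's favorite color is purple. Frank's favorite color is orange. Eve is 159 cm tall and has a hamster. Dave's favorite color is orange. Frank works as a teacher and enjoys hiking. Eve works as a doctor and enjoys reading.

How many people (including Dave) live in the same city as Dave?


Dave lives in Dallas. Count = 2

2


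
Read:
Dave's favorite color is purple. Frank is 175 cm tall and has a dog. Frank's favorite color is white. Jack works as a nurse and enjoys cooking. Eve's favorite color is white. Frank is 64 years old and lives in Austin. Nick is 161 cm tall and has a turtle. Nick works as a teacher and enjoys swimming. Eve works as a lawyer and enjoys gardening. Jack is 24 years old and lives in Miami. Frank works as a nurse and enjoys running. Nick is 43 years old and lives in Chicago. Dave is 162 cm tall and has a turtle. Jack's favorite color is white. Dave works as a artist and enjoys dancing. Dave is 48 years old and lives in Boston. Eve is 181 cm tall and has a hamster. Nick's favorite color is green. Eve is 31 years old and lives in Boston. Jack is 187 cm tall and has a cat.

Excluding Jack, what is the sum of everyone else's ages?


Sum (excluding Jack): 186

186


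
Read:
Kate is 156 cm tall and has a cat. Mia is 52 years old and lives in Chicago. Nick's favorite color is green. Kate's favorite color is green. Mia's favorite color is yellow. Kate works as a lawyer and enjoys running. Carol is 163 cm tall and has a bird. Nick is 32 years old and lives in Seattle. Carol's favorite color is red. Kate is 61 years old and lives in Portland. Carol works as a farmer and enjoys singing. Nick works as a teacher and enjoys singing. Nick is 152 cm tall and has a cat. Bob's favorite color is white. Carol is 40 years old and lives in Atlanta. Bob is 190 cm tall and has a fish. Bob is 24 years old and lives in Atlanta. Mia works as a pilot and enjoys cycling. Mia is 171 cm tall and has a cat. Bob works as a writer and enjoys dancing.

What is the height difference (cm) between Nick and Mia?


|152 - 171| = 19

19


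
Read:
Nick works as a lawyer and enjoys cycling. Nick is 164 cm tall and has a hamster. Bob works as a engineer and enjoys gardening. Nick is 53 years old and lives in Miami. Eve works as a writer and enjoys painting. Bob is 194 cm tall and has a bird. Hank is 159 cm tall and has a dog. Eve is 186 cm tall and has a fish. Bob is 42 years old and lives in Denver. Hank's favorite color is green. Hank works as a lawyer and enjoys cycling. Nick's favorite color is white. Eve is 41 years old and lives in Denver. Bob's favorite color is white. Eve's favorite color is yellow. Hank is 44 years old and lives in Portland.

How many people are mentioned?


People: Nick, Eve, Hank, Bob. Count = 4

4


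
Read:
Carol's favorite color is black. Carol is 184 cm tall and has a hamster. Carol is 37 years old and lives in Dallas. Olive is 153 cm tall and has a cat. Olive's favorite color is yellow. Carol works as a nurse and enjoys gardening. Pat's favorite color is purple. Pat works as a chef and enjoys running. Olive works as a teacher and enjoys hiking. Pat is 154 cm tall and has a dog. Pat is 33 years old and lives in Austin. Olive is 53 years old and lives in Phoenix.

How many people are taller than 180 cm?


Taller than 180: 1

1


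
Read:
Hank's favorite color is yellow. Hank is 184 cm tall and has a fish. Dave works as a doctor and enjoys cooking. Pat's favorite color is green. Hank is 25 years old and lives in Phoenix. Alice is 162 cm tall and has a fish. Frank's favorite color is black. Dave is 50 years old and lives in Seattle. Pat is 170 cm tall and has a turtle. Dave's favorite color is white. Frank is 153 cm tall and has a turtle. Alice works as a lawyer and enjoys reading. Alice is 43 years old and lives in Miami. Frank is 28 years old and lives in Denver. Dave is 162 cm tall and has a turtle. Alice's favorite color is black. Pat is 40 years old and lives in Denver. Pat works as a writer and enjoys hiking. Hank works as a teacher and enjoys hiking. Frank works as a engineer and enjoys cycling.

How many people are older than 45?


Filter: 1

1


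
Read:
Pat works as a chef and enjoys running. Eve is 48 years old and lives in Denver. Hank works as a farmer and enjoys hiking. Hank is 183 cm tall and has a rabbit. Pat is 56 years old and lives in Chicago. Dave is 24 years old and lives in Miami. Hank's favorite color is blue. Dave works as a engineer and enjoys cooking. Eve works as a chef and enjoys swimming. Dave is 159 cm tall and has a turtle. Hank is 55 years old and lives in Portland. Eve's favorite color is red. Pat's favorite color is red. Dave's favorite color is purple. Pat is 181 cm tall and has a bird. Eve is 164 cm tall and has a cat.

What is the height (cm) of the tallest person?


Tallest: Hank at 183 cm

183


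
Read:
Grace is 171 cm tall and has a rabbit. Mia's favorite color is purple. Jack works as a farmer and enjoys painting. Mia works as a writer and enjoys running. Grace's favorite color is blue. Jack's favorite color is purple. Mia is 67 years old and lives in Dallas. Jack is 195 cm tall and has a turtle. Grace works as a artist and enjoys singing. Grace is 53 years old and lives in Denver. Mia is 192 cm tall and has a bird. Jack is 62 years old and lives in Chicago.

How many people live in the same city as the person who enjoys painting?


Person with hobby painting is Jack, city Chicago. Count = 1

1


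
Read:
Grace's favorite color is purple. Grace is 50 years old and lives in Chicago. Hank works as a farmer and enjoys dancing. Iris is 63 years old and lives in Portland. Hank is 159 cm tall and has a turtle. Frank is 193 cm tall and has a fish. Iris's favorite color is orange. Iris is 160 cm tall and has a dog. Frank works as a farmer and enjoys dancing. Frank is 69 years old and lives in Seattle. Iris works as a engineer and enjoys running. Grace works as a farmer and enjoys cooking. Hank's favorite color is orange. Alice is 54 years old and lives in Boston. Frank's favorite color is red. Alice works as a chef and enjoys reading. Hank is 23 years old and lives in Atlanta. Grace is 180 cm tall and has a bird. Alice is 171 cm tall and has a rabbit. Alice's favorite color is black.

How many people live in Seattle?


Count in Seattle: 1

1


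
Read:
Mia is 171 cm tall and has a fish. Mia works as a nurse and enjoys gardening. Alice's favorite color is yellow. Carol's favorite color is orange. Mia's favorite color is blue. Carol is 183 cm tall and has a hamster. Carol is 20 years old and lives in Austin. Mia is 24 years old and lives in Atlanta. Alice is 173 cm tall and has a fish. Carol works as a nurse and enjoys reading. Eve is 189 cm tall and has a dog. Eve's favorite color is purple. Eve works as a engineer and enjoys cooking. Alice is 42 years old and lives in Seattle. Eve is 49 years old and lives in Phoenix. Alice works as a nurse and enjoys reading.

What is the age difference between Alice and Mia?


|42 - 24| = 18

18


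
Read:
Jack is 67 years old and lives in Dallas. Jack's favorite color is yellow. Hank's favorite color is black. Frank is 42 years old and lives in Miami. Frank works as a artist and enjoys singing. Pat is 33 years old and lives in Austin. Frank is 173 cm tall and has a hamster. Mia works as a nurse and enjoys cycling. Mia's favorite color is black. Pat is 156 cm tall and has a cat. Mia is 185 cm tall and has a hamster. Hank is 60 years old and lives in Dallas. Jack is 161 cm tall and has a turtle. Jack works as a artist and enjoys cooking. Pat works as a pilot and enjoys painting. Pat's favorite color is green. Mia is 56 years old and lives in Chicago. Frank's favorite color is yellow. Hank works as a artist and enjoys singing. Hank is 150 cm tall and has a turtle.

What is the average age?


Sum=258, n=5, avg=51.6

51.6


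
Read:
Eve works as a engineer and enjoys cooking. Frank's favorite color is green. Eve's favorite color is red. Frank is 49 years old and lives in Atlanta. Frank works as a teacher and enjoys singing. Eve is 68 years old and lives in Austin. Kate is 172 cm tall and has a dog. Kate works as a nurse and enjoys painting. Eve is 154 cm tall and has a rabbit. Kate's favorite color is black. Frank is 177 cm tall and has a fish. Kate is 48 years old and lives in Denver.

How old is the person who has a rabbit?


Person with rabbit is Eve, age 68

68


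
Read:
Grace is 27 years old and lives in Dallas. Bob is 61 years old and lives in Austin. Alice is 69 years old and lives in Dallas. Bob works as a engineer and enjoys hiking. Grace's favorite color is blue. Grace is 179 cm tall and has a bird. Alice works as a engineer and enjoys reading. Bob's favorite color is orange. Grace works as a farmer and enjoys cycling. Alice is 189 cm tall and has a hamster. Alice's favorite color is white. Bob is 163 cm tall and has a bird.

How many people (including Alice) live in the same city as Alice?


Alice lives in Dallas. Count = 2

2


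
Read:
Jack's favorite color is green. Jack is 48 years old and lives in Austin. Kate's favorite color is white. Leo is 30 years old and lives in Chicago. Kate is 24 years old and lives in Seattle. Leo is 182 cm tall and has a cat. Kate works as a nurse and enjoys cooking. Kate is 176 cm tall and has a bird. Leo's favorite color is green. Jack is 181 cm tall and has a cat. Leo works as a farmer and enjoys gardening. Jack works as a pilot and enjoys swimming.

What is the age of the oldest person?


Oldest: Jack at 48

48


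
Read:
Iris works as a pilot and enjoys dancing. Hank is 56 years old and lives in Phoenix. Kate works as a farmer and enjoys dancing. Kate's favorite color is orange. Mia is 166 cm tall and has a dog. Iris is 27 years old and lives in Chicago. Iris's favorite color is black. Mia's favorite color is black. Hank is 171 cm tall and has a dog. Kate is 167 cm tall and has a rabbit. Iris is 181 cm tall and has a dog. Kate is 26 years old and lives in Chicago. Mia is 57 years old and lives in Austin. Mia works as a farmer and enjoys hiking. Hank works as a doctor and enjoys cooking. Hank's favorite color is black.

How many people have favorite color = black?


Count: 3

3


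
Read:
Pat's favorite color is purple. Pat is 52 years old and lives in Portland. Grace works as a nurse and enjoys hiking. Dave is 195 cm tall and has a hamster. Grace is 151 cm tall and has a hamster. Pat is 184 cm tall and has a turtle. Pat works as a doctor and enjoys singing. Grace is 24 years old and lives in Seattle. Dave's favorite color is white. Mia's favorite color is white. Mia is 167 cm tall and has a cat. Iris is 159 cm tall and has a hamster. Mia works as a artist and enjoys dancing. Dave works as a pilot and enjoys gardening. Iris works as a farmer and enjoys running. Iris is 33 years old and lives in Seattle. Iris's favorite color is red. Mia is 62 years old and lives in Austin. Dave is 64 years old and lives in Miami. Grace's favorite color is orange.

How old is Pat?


Pat is 52 years old

52


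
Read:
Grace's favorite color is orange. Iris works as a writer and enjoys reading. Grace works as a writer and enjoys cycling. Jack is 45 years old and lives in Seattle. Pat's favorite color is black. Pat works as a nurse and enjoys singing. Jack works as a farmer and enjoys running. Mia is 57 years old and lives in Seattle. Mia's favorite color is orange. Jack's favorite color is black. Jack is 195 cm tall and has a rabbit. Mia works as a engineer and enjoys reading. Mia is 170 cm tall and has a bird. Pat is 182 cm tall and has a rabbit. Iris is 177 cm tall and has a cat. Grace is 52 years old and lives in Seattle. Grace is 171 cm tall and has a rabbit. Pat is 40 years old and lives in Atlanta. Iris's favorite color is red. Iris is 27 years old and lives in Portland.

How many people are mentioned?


People: Pat, Iris, Mia, Grace, Jack. Count = 5

5


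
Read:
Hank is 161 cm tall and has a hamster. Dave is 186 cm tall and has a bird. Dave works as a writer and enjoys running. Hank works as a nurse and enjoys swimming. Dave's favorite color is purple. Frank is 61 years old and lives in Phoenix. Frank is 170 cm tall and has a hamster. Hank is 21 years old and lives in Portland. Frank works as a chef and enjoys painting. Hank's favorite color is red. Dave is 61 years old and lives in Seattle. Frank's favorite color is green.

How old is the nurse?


The nurse is Hank, age 21

21


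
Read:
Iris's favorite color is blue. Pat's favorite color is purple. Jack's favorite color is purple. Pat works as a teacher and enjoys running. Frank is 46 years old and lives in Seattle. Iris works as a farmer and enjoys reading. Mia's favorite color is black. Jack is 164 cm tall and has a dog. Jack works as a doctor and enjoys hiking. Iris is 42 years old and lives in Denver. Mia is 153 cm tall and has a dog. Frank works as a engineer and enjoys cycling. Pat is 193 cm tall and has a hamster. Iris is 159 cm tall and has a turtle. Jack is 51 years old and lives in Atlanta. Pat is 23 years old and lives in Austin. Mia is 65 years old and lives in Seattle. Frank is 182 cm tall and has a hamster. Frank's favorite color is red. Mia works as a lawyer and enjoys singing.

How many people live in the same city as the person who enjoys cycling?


Person with hobby cycling is Frank, city Seattle. Count = 2

2


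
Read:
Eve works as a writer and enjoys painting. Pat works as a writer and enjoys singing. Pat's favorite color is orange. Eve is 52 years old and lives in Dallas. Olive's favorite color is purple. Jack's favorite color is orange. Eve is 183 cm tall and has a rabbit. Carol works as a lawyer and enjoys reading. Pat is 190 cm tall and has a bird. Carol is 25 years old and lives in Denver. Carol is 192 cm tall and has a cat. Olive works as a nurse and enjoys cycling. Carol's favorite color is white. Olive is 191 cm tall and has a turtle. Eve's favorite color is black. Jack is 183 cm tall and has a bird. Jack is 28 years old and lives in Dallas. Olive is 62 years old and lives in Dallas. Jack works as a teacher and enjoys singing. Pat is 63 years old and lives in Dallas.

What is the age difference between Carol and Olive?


|25 - 62| = 37

37


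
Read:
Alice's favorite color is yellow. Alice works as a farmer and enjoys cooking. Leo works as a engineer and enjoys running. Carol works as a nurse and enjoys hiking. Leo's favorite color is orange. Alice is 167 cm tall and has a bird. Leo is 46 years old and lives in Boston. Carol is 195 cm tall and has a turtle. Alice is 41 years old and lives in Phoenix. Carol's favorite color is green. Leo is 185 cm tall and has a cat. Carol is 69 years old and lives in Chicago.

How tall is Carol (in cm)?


Carol is 195 cm tall

195


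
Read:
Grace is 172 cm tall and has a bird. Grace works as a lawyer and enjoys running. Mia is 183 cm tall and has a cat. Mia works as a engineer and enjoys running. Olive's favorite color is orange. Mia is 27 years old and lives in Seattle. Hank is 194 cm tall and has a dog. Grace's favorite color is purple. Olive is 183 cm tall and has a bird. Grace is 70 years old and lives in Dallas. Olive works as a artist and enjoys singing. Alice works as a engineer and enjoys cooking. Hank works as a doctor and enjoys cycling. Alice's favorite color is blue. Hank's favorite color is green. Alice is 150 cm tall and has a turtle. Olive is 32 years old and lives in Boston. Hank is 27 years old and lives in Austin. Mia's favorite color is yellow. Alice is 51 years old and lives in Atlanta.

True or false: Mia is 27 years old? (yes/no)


Mia is actually 27. yes

yes


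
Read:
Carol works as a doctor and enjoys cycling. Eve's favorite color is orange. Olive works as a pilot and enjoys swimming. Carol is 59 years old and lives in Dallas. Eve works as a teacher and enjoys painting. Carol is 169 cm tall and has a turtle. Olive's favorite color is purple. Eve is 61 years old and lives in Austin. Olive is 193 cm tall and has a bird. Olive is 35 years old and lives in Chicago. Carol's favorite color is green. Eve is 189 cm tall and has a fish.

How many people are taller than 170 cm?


Taller than 170: 2

2


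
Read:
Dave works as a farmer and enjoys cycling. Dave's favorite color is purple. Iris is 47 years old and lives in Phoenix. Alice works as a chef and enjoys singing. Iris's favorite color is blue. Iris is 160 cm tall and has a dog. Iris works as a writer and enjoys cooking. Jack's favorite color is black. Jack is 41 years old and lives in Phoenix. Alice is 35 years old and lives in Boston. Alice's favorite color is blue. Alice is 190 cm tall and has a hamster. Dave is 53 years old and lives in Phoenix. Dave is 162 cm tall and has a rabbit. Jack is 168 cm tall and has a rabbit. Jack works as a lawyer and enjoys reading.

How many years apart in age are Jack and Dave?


41 vs 53, diff = 12

12


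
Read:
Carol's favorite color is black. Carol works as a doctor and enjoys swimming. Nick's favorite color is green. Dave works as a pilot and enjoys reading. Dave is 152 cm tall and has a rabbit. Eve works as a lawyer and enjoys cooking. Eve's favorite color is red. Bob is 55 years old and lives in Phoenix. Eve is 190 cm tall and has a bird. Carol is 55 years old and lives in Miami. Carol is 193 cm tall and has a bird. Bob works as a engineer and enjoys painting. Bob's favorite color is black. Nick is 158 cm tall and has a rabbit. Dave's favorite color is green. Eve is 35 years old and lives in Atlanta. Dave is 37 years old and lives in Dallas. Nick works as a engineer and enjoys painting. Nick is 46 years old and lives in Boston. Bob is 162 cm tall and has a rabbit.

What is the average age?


Sum=228, n=5, avg=45.6

45.6


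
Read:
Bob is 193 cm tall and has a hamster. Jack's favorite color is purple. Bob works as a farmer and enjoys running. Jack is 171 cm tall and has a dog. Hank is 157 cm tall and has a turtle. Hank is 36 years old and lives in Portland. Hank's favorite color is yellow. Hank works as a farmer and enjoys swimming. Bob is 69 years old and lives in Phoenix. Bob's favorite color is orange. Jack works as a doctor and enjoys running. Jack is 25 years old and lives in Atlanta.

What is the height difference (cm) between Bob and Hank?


|193 - 157| = 36

36


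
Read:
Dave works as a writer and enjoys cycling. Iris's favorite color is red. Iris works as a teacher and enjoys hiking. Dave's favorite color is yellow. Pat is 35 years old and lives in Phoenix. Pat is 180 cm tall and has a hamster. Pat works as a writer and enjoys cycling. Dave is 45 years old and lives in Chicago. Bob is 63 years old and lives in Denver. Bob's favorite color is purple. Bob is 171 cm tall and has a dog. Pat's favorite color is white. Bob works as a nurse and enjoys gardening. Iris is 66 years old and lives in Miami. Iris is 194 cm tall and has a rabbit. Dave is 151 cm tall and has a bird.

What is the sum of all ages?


66+35+45+63 = 209

209


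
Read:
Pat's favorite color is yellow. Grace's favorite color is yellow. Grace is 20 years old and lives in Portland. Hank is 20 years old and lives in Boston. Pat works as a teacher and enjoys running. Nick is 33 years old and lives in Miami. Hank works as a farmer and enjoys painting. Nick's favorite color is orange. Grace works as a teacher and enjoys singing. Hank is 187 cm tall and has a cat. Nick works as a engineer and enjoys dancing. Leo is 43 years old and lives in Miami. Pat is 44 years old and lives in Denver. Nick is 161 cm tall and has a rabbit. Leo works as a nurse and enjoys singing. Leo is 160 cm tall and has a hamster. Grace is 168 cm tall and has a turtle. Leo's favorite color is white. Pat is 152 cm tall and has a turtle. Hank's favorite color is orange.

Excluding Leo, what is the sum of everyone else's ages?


Sum (excluding Leo): 117

117


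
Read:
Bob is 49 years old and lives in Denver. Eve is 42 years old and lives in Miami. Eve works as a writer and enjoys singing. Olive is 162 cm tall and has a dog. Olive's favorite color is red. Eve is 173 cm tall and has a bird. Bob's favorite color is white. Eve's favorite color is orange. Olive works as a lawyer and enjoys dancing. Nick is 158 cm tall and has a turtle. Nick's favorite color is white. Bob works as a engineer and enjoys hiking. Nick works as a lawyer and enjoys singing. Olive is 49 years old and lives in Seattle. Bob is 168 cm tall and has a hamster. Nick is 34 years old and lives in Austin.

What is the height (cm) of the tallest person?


Tallest: Eve at 173 cm

173


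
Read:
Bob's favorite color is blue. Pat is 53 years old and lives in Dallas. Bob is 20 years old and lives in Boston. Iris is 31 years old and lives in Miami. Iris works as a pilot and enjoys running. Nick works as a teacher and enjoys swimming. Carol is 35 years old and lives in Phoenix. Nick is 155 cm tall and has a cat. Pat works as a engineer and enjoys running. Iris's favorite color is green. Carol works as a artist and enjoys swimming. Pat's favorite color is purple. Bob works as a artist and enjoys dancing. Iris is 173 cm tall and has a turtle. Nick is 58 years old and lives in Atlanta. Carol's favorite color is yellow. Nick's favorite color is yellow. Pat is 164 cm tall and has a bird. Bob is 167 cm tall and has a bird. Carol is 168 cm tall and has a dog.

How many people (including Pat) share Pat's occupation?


Pat is a engineer. Count = 1

1


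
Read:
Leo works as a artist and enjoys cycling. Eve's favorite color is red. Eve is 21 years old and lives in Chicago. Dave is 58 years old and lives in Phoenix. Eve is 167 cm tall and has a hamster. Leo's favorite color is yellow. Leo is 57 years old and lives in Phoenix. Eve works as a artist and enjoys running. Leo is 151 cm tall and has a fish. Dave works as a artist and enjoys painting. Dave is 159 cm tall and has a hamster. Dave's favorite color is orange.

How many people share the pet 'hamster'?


Count: 2

2


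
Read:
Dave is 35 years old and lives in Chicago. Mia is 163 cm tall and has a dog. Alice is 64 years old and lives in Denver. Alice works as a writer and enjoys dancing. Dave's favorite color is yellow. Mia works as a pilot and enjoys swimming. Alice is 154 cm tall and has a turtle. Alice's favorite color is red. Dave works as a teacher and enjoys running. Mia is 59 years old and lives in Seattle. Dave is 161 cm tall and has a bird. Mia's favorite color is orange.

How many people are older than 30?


Filter: 3

3


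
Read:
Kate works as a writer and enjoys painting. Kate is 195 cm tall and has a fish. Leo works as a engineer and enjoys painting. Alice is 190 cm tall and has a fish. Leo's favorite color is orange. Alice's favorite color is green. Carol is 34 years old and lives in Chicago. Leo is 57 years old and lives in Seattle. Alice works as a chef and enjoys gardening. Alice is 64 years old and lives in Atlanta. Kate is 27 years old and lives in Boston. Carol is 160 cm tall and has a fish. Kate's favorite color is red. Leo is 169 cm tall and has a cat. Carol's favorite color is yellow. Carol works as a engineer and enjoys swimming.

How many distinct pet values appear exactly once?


Unique pet values: 1

1


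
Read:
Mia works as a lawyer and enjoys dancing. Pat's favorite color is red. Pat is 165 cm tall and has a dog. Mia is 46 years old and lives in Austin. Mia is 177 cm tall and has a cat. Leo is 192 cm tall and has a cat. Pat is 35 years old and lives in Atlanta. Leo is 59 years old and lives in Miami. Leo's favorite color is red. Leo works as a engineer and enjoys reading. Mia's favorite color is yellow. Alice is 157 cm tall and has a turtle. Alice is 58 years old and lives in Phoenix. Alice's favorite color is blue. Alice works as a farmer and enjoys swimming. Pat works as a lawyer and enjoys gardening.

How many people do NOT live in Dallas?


Not in Dallas: 4

4


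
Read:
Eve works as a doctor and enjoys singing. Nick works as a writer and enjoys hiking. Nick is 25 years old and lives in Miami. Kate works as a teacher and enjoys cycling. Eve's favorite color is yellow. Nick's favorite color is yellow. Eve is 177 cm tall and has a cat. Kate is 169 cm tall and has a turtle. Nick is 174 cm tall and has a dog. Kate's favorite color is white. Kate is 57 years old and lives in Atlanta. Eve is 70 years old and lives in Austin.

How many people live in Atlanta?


Count in Atlanta: 1

1


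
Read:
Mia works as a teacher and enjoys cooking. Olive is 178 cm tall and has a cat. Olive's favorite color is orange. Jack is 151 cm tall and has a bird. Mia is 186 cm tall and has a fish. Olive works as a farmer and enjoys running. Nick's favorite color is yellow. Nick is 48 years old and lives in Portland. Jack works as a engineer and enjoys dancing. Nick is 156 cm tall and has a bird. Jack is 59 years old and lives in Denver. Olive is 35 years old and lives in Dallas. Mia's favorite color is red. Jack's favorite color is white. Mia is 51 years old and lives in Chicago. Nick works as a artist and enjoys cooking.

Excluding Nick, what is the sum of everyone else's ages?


Sum (excluding Nick): 145

145


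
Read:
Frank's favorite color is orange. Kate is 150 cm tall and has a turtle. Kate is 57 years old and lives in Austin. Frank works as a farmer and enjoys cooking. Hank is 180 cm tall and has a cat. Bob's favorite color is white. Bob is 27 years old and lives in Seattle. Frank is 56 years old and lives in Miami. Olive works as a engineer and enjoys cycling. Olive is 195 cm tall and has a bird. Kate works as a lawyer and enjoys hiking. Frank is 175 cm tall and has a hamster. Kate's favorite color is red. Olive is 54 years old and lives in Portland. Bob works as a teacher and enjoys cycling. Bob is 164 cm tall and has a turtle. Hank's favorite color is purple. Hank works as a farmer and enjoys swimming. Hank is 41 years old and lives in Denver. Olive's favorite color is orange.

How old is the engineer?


The engineer is Olive, age 54

54


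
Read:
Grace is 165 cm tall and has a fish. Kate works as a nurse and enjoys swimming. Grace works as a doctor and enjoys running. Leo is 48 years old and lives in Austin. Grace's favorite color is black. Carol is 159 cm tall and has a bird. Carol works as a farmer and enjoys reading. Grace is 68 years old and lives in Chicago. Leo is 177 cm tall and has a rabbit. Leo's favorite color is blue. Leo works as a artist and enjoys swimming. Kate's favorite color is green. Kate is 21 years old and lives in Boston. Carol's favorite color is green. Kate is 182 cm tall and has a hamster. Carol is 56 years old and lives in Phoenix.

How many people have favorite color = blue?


Count: 1

1


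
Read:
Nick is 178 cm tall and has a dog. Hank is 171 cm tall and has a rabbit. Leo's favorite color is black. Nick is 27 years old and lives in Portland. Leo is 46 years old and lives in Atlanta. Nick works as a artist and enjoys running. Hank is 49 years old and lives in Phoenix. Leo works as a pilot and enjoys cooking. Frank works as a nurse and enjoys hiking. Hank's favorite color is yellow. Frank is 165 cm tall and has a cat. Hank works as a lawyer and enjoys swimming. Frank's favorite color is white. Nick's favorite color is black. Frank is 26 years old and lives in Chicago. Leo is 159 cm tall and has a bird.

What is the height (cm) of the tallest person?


Tallest: Nick at 178 cm

178


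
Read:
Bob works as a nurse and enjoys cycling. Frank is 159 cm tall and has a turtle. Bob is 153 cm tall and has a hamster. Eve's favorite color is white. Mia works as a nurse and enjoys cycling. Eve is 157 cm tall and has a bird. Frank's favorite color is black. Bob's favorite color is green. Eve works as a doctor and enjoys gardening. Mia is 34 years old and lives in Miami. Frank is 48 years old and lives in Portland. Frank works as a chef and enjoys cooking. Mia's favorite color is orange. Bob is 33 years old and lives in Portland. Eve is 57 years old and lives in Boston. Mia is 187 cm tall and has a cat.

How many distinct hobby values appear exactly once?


Unique hobby values: 2

2


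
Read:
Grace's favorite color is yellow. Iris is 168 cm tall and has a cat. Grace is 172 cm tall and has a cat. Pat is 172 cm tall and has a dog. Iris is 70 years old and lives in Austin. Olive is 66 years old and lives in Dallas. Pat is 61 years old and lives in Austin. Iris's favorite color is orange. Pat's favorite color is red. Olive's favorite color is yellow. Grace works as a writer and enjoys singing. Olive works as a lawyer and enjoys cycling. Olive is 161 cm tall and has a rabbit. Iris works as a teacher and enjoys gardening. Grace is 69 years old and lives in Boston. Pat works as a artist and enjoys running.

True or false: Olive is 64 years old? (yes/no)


Olive is actually 66. no

no


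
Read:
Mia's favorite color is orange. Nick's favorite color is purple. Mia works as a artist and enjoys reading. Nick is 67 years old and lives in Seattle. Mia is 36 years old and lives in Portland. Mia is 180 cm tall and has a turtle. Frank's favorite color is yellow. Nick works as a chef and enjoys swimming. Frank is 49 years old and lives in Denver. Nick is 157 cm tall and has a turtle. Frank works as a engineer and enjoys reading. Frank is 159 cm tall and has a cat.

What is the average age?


Sum=152, n=3, avg=50.67

50.67


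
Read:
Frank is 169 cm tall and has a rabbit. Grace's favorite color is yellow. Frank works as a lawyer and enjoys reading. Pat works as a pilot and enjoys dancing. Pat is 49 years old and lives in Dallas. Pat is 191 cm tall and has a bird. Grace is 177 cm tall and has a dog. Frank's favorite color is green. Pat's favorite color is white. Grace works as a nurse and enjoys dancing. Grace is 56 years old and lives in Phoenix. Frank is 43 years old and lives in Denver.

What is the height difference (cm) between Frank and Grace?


|169 - 177| = 8

8


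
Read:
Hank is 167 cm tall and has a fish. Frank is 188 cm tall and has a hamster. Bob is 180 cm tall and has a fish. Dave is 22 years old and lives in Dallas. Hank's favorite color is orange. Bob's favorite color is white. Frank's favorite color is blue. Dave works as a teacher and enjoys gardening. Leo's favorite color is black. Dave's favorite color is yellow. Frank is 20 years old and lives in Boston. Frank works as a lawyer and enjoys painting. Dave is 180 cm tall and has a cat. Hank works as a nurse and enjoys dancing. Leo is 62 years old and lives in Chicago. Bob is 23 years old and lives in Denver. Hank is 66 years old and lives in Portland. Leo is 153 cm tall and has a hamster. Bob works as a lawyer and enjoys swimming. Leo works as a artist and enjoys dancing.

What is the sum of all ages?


23+20+66+62+22 = 193

193


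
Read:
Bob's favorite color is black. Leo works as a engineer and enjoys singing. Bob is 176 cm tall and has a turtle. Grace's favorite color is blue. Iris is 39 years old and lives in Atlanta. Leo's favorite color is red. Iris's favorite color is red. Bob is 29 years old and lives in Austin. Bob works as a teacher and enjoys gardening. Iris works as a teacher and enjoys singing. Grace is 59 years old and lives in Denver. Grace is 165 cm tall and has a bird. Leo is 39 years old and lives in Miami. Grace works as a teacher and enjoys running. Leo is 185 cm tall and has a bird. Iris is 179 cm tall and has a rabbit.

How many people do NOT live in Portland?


Not in Portland: 4

4


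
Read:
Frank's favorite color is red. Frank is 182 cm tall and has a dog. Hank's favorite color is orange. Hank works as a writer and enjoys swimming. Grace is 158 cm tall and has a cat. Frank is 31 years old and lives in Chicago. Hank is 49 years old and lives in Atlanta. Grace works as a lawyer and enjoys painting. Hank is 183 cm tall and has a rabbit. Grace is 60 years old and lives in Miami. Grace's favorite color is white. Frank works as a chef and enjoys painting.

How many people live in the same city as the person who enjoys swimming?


Person with hobby swimming is Hank, city Atlanta. Count = 1

1


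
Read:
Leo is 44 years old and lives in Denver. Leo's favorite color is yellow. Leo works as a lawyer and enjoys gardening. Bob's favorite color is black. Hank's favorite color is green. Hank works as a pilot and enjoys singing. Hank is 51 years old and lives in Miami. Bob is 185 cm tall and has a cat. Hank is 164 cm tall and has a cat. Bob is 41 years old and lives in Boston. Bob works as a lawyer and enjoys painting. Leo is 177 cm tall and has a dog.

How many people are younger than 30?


Filter: 0

0


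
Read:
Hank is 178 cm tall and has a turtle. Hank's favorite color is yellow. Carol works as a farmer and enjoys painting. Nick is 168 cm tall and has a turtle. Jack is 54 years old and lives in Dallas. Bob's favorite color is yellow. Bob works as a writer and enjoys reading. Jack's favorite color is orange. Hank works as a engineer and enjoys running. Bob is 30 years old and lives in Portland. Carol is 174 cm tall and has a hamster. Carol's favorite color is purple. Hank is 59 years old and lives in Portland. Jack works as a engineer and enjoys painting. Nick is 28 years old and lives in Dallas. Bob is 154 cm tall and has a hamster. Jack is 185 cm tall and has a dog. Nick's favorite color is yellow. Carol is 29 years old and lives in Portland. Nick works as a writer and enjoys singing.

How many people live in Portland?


Count in Portland: 3

3


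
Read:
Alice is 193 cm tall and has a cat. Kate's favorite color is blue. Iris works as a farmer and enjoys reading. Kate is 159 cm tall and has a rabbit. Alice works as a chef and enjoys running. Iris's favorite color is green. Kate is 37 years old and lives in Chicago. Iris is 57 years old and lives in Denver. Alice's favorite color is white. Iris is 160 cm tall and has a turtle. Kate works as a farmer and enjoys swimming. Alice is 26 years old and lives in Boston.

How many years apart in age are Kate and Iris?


37 vs 57, diff = 20

20


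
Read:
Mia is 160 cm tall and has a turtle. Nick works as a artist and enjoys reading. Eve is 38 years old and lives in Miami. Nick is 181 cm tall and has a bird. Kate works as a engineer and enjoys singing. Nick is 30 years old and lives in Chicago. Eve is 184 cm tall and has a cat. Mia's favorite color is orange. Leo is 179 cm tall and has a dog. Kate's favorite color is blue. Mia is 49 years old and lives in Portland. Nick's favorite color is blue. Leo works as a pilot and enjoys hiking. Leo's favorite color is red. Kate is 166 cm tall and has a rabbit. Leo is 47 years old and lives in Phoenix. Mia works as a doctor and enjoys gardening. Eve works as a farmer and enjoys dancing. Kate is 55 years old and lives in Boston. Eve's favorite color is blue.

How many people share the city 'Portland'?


Count: 1

1


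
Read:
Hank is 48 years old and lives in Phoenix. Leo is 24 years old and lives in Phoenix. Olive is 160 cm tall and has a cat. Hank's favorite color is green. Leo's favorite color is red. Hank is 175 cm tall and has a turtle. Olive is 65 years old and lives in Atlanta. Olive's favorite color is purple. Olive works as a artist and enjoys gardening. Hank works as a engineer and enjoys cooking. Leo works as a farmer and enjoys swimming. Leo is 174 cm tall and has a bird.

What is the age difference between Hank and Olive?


|48 - 65| = 17

17


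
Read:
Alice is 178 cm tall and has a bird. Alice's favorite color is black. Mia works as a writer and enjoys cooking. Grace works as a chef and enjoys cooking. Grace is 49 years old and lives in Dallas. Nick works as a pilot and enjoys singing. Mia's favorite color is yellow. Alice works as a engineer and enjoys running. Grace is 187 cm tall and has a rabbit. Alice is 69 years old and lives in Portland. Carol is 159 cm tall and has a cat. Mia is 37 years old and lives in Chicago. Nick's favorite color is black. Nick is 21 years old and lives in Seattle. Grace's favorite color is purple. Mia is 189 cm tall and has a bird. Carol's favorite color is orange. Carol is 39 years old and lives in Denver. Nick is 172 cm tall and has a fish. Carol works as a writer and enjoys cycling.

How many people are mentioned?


People: Nick, Mia, Carol, Alice, Grace. Count = 5

5


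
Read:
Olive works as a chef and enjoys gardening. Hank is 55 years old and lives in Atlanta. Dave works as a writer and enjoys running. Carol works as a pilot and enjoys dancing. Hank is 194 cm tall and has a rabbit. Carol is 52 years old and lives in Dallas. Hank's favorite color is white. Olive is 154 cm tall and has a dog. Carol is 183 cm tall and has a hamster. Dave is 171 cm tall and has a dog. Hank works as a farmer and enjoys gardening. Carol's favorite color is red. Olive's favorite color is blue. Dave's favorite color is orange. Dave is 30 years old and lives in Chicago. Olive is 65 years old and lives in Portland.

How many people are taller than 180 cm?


Taller than 180: 2

2


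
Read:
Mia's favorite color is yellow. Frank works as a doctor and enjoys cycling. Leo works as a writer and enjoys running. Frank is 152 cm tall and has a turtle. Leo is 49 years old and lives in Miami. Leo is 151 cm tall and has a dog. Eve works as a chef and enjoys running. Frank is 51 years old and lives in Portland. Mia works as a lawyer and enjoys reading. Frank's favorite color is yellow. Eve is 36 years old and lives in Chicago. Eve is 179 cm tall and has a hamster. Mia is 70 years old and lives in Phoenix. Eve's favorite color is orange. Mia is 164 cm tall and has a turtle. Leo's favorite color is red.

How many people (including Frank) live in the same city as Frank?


Frank lives in Portland. Count = 1

1


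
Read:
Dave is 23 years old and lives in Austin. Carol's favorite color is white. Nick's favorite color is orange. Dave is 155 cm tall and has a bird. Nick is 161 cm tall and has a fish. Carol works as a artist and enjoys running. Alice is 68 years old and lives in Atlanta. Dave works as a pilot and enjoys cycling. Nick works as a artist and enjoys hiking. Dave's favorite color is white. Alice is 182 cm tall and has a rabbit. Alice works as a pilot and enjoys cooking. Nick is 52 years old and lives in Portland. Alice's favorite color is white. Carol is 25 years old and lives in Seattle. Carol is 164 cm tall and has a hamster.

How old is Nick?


Nick is 52 years old

52


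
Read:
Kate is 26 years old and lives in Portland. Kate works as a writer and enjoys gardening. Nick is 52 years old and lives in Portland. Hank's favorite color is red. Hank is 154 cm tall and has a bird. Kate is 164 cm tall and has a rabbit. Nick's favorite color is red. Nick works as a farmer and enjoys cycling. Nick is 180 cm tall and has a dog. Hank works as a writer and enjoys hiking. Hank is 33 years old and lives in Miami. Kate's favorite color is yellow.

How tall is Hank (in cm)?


Hank is 154 cm tall

154


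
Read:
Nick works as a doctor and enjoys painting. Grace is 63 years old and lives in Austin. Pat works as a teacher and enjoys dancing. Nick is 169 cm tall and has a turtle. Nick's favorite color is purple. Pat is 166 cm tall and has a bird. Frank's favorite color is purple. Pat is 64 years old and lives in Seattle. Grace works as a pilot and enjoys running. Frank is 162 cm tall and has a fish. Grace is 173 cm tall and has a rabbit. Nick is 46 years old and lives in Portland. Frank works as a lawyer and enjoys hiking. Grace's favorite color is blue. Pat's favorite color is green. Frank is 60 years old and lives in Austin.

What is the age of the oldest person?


Oldest: Pat at 64

64


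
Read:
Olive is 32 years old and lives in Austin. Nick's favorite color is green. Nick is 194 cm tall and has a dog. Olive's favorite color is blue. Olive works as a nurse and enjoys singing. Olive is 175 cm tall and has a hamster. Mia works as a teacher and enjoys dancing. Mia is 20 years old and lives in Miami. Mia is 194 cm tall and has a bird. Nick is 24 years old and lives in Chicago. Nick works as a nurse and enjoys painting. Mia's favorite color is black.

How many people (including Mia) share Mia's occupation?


Mia is a teacher. Count = 1

1
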